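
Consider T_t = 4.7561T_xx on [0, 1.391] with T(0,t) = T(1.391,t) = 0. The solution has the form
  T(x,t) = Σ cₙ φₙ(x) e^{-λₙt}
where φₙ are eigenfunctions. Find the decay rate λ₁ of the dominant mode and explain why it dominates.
Eigenvalues: λₙ = 4.7561n²π²/1.391².
First three modes:
  n=1: λ₁ = 4.7561π²/1.391² ≈ 24.26
  n=2: λ₂ = 19.0244π²/1.391² ≈ 97.041 (4× faster decay)
  n=3: λ₃ = 42.8049π²/1.391² ≈ 218.343 (9× faster decay)
As t → ∞, higher modes decay exponentially faster. The n=1 mode dominates: T ~ c₁ sin(πx/1.391) e^{-λ₁t}.
Decay rate: λ₁ = 4.7561π²/1.391² ≈ 24.26.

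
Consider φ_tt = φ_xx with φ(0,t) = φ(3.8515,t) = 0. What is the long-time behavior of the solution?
As t → ∞, φ oscillates (no decay). Energy is conserved; the solution oscillates indefinitely as standing waves.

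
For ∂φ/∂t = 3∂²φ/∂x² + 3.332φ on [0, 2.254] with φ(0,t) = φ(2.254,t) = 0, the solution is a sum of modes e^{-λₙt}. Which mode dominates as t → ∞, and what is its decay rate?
Eigenvalues: λₙ = 3n²π²/2.254² - 3.332.
First three modes:
  n=1: λ₁ = 3π²/2.254² - 3.332 ≈ 2.496
  n=2: λ₂ = 12π²/2.254² - 3.332 ≈ 19.98
  n=3: λ₃ = 27π²/2.254² - 3.332 ≈ 49.119
Since 3π²/2.254² ≈ 5.828 > 3.332, all λₙ > 0.
The n=1 mode decays slowest → dominates as t → ∞.
Asymptotic: φ ~ c₁ sin(πx/2.254) e^{-λ₁t} with decay rate λ₁ ≈ 2.496.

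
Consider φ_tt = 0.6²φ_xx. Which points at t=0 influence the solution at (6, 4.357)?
Domain of dependence: [3.3858, 8.6142]. Signals travel at speed 0.6, so data within |x - 6| ≤ 0.6·4.357 = 2.6142 can reach the point.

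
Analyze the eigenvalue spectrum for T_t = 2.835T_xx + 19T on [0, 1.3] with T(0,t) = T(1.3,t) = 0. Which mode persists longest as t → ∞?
Eigenvalues: λₙ = 2.835n²π²/1.3² - 19.
First three modes:
  n=1: λ₁ = 2.835π²/1.3² - 19 ≈ -2.444
  n=2: λ₂ = 11.34π²/1.3² - 19 ≈ 47.226
  n=3: λ₃ = 25.515π²/1.3² - 19 ≈ 130.008
Since 2.835π²/1.3² ≈ 16.556 < 19, λ₁ < 0.
The n=1 mode grows fastest (−λₙ is largest for n=1) → dominates.
Asymptotic: T ~ c₁ sin(πx/1.3) e^{2.444t} (exponential growth at rate −λ₁ ≈ 2.444).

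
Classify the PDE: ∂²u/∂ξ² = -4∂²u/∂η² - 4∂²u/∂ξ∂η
Rewriting in standard form: ∂²u/∂ξ² + 4∂²u/∂ξ∂η + 4∂²u/∂η² = 0. A = 1, B = 4, C = 4. Discriminant B² - 4AC = 0. Since 0 = 0, parabolic.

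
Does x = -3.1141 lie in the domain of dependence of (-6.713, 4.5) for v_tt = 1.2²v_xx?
Yes. The domain of dependence is [-12.113, -1.313], and -3.1141 ∈ [-12.113, -1.313].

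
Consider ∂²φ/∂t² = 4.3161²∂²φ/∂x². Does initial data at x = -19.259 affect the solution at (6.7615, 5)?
No. The domain of dependence is [-14.819, 28.342], and -19.259 is outside this interval.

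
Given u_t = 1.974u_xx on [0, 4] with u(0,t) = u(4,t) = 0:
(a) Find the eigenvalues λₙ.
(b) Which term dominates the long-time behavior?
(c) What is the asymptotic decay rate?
Eigenvalues: λₙ = 1.974n²π²/4².
First three modes:
  n=1: λ₁ = 1.974π²/4² ≈ 1.218
  n=2: λ₂ = 7.896π²/4² ≈ 4.871 (4× faster decay)
  n=3: λ₃ = 17.766π²/4² ≈ 10.959 (9× faster decay)
As t → ∞, higher modes decay exponentially faster. The n=1 mode dominates: u ~ c₁ sin(πx/4) e^{-λ₁t}.
Decay rate: λ₁ = 1.974π²/4² ≈ 1.218.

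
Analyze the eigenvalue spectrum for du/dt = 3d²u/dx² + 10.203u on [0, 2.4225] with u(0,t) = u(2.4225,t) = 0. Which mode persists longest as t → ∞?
Eigenvalues: λₙ = 3n²π²/2.4225² - 10.203.
First three modes:
  n=1: λ₁ = 3π²/2.4225² - 10.203 ≈ -5.158
  n=2: λ₂ = 12π²/2.4225² - 10.203 ≈ 9.978
  n=3: λ₃ = 27π²/2.4225² - 10.203 ≈ 35.205
Since 3π²/2.4225² ≈ 5.045 < 10.203, λ₁ < 0.
The n=1 mode grows fastest (−λₙ is largest for n=1) → dominates.
Asymptotic: u ~ c₁ sin(πx/2.4225) e^{5.158t} (exponential growth at rate −λ₁ ≈ 5.158).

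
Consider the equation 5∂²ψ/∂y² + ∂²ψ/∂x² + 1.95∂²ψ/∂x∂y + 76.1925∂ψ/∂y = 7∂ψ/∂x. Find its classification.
Rewriting in standard form: ∂²ψ/∂x² + 1.95∂²ψ/∂x∂y + 5∂²ψ/∂y² - 7∂ψ/∂x + 76.1925∂ψ/∂y = 0. Elliptic. (A = 1, B = 1.95, C = 5 gives B² - 4AC = -16.1975.)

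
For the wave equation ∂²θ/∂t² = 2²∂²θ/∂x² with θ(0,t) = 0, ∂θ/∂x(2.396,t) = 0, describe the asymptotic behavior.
θ oscillates (no decay). Energy is conserved; the solution oscillates indefinitely as standing waves.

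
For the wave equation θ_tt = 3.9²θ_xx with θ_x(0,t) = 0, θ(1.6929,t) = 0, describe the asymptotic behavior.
θ oscillates (no decay). Energy is conserved; the solution oscillates indefinitely as standing waves.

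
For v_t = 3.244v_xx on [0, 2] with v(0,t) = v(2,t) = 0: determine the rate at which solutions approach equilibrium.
Eigenvalues: λₙ = 3.244n²π²/2².
First three modes:
  n=1: λ₁ = 3.244π²/2² ≈ 8.004
  n=2: λ₂ = 12.976π²/2² ≈ 32.017 (4× faster decay)
  n=3: λ₃ = 29.196π²/2² ≈ 72.038 (9× faster decay)
As t → ∞, higher modes decay exponentially faster. The n=1 mode dominates: v ~ c₁ sin(πx/2) e^{-λ₁t}.
Decay rate: λ₁ = 3.244π²/2² ≈ 8.004.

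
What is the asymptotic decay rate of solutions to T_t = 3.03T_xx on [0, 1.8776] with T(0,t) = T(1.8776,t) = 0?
Eigenvalues: λₙ = 3.03n²π²/1.8776².
First three modes:
  n=1: λ₁ = 3.03π²/1.8776² ≈ 8.483
  n=2: λ₂ = 12.12π²/1.8776² ≈ 33.931 (4× faster decay)
  n=3: λ₃ = 27.27π²/1.8776² ≈ 76.345 (9× faster decay)
As t → ∞, higher modes decay exponentially faster. The n=1 mode dominates: T ~ c₁ sin(πx/1.8776) e^{-λ₁t}.
Decay rate: λ₁ = 3.03π²/1.8776² ≈ 8.483.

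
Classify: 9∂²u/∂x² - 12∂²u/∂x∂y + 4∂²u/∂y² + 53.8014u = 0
Parabolic (discriminant = 0).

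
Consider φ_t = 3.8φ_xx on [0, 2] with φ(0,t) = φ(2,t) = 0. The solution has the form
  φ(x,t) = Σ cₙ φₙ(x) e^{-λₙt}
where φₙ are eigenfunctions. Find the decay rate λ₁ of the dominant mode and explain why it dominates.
Eigenvalues: λₙ = 3.8n²π²/2².
First three modes:
  n=1: λ₁ = 3.8π²/2² ≈ 9.376
  n=2: λ₂ = 15.2π²/2² ≈ 37.504 (4× faster decay)
  n=3: λ₃ = 34.2π²/2² ≈ 84.385 (9× faster decay)
As t → ∞, higher modes decay exponentially faster. The n=1 mode dominates: φ ~ c₁ sin(πx/2) e^{-λ₁t}.
Decay rate: λ₁ = 3.8π²/2² ≈ 9.376.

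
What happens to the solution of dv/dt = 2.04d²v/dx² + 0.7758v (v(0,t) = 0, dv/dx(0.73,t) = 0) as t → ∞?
v → 0. Diffusion dominates reaction (r=0.7758 < κπ²/(4L²)≈9.45); solution decays.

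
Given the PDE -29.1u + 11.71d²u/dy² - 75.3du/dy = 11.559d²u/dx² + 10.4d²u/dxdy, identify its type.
Rewriting in standard form: -11.559d²u/dx² - 10.4d²u/dxdy + 11.71d²u/dy² - 75.3du/dy - 29.1u = 0. The second-order coefficients are A = -11.559, B = -10.4, C = 11.71. Since B² - 4AC = 649.58356 > 0, this is a hyperbolic PDE.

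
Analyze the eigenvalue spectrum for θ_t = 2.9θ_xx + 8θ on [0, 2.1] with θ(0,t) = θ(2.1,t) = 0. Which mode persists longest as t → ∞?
Eigenvalues: λₙ = 2.9n²π²/2.1² - 8.
First three modes:
  n=1: λ₁ = 2.9π²/2.1² - 8 ≈ -1.51
  n=2: λ₂ = 11.6π²/2.1² - 8 ≈ 17.961
  n=3: λ₃ = 26.1π²/2.1² - 8 ≈ 50.412
Since 2.9π²/2.1² ≈ 6.49 < 8, λ₁ < 0.
The n=1 mode grows fastest (−λₙ is largest for n=1) → dominates.
Asymptotic: θ ~ c₁ sin(πx/2.1) e^{1.51t} (exponential growth at rate −λ₁ ≈ 1.51).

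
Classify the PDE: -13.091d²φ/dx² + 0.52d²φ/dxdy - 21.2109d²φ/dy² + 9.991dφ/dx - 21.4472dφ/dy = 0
A = -13.091, B = 0.52, C = -21.2109. Discriminant B² - 4AC = -1110.4171676. Since -1110.4171676 < 0, elliptic.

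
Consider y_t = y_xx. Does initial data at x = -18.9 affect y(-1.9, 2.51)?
Yes, for any finite x. The heat equation has infinite propagation speed, so all initial data affects all points at any t > 0.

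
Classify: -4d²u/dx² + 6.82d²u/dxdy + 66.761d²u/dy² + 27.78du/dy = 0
Hyperbolic (discriminant = 1114.6884).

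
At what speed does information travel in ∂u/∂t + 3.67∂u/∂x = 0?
Speed = 3.67. Information travels along x - 3.67t = const (rightward).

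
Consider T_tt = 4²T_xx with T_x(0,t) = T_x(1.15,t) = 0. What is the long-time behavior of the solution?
As t → ∞, T oscillates about a mean that drifts linearly in t (generically unbounded; no decay). There is no damping, so the nonconstant modes persist as standing waves (energy conserved, no decay). But with Neumann conditions at both ends the constant mode has eigenvalue 0: the spatial mean M(t) of T satisfies M'' = 0, so M(t) = M(0) + M'(0)·t. Unless the initial velocity has zero mean (∫T_t(x,0)dx = 0), the solution grows linearly in t (unbounded, though not exponentially); if it does have zero mean, the solution stays bounded and simply oscillates.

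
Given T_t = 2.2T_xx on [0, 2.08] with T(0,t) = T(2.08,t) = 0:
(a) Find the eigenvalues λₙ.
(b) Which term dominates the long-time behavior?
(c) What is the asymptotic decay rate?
Eigenvalues: λₙ = 2.2n²π²/2.08².
First three modes:
  n=1: λ₁ = 2.2π²/2.08² ≈ 5.019
  n=2: λ₂ = 8.8π²/2.08² ≈ 20.075 (4× faster decay)
  n=3: λ₃ = 19.8π²/2.08² ≈ 45.169 (9× faster decay)
As t → ∞, higher modes decay exponentially faster. The n=1 mode dominates: T ~ c₁ sin(πx/2.08) e^{-λ₁t}.
Decay rate: λ₁ = 2.2π²/2.08² ≈ 5.019.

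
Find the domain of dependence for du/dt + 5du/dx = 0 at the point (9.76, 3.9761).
A single point: x = -10.1205. The characteristic through (9.76, 3.9761) is x - 5t = const, so x = 9.76 - 5·3.9761 = -10.1205.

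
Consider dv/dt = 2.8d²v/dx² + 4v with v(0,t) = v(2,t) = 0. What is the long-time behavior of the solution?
As t → ∞, v → 0. Diffusion dominates reaction (r=4 < κπ²/L²≈6.91); solution decays.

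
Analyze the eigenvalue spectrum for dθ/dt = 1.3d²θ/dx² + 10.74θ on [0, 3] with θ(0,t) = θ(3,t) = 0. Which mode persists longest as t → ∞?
Eigenvalues: λₙ = 1.3n²π²/3² - 10.74.
First three modes:
  n=1: λ₁ = 1.3π²/3² - 10.74 ≈ -9.314
  n=2: λ₂ = 5.2π²/3² - 10.74 ≈ -5.038
  n=3: λ₃ = 11.7π²/3² - 10.74 ≈ 2.09
Since 1.3π²/3² ≈ 1.426 < 10.74, λ₁ < 0.
The n=1 mode grows fastest (−λₙ is largest for n=1) → dominates.
Asymptotic: θ ~ c₁ sin(πx/3) e^{9.314t} (exponential growth at rate −λ₁ ≈ 9.314).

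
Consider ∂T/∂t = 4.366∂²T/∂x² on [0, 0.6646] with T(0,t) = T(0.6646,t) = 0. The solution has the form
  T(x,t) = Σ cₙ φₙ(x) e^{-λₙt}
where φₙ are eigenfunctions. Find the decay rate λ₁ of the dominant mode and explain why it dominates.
Eigenvalues: λₙ = 4.366n²π²/0.6646².
First three modes:
  n=1: λ₁ = 4.366π²/0.6646² ≈ 97.558
  n=2: λ₂ = 17.464π²/0.6646² ≈ 390.232 (4× faster decay)
  n=3: λ₃ = 39.294π²/0.6646² ≈ 878.022 (9× faster decay)
As t → ∞, higher modes decay exponentially faster. The n=1 mode dominates: T ~ c₁ sin(πx/0.6646) e^{-λ₁t}.
Decay rate: λ₁ = 4.366π²/0.6646² ≈ 97.558.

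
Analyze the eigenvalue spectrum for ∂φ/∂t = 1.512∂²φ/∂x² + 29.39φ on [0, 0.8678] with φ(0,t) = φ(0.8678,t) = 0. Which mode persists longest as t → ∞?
Eigenvalues: λₙ = 1.512n²π²/0.8678² - 29.39.
First three modes:
  n=1: λ₁ = 1.512π²/0.8678² - 29.39 ≈ -9.574
  n=2: λ₂ = 6.048π²/0.8678² - 29.39 ≈ 49.873
  n=3: λ₃ = 13.608π²/0.8678² - 29.39 ≈ 148.952
Since 1.512π²/0.8678² ≈ 19.816 < 29.39, λ₁ < 0.
The n=1 mode grows fastest (−λₙ is largest for n=1) → dominates.
Asymptotic: φ ~ c₁ sin(πx/0.8678) e^{9.574t} (exponential growth at rate −λ₁ ≈ 9.574).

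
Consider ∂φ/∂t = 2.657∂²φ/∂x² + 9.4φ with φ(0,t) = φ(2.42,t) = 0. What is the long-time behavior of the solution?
As t → ∞, φ grows unboundedly. Reaction dominates diffusion (r=9.4 > κπ²/L²≈4.48); solution grows exponentially.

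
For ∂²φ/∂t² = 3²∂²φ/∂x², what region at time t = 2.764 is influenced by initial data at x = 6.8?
Domain of influence: [-1.492, 15.092]. Data at x = 6.8 spreads outward at speed 3.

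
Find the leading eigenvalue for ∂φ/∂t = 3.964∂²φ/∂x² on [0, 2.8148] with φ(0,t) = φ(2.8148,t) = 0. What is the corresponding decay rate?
Eigenvalues: λₙ = 3.964n²π²/2.8148².
First three modes:
  n=1: λ₁ = 3.964π²/2.8148² ≈ 4.938
  n=2: λ₂ = 15.856π²/2.8148² ≈ 19.751 (4× faster decay)
  n=3: λ₃ = 35.676π²/2.8148² ≈ 44.441 (9× faster decay)
As t → ∞, higher modes decay exponentially faster. The n=1 mode dominates: φ ~ c₁ sin(πx/2.8148) e^{-λ₁t}.
Decay rate: λ₁ = 3.964π²/2.8148² ≈ 4.938.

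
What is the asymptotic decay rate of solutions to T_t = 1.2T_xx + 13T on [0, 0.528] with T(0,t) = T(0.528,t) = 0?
Eigenvalues: λₙ = 1.2n²π²/0.528² - 13.
First three modes:
  n=1: λ₁ = 1.2π²/0.528² - 13 ≈ 29.483
  n=2: λ₂ = 4.8π²/0.528² - 13 ≈ 156.931
  n=3: λ₃ = 10.8π²/0.528² - 13 ≈ 369.345
Since 1.2π²/0.528² ≈ 42.483 > 13, all λₙ > 0.
The n=1 mode decays slowest → dominates as t → ∞.
Asymptotic: T ~ c₁ sin(πx/0.528) e^{-λ₁t} with decay rate λ₁ ≈ 29.483.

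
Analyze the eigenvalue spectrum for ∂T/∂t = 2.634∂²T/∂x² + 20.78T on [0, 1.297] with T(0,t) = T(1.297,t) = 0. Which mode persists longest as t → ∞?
Eigenvalues: λₙ = 2.634n²π²/1.297² - 20.78.
First three modes:
  n=1: λ₁ = 2.634π²/1.297² - 20.78 ≈ -5.326
  n=2: λ₂ = 10.536π²/1.297² - 20.78 ≈ 41.035
  n=3: λ₃ = 23.706π²/1.297² - 20.78 ≈ 118.304
Since 2.634π²/1.297² ≈ 15.454 < 20.78, λ₁ < 0.
The n=1 mode grows fastest (−λₙ is largest for n=1) → dominates.
Asymptotic: T ~ c₁ sin(πx/1.297) e^{5.326t} (exponential growth at rate −λ₁ ≈ 5.326).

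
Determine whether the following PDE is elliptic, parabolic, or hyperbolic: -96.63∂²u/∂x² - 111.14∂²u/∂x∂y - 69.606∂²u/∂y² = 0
Coefficients: A = -96.63, B = -111.14, C = -69.606. B² - 4AC = -14552.01152, which is negative, so the equation is elliptic.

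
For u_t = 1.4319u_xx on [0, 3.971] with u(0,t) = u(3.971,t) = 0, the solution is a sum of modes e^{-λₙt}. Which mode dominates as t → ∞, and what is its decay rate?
Eigenvalues: λₙ = 1.4319n²π²/3.971².
First three modes:
  n=1: λ₁ = 1.4319π²/3.971² ≈ 0.896
  n=2: λ₂ = 5.7276π²/3.971² ≈ 3.585 (4× faster decay)
  n=3: λ₃ = 12.8871π²/3.971² ≈ 8.066 (9× faster decay)
As t → ∞, higher modes decay exponentially faster. The n=1 mode dominates: u ~ c₁ sin(πx/3.971) e^{-λ₁t}.
Decay rate: λ₁ = 1.4319π²/3.971² ≈ 0.896.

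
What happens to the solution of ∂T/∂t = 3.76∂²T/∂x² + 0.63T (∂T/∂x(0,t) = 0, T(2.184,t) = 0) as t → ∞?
T → 0. Diffusion dominates reaction (r=0.63 < κπ²/(4L²)≈1.95); solution decays.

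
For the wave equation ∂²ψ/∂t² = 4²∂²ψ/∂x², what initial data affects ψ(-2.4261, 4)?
Domain of dependence: [-18.4261, 13.5739]. Signals travel at speed 4, so data within |x - -2.4261| ≤ 4·4 = 16 can reach the point.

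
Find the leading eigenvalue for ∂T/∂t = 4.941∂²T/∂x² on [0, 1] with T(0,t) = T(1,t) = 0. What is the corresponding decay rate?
Eigenvalues: λₙ = 4.941n²π².
First three modes:
  n=1: λ₁ = 4.941π² ≈ 48.766
  n=2: λ₂ = 19.764π² ≈ 195.063 (4× faster decay)
  n=3: λ₃ = 44.469π² ≈ 438.891 (9× faster decay)
As t → ∞, higher modes decay exponentially faster. The n=1 mode dominates: T ~ c₁ sin(πx) e^{-λ₁t}.
Decay rate: λ₁ = 4.941π² ≈ 48.766.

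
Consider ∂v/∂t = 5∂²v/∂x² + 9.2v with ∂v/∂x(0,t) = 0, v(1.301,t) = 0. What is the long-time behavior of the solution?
As t → ∞, v grows unboundedly. Reaction dominates diffusion (r=9.2 > κπ²/(4L²)≈7.29); solution grows exponentially.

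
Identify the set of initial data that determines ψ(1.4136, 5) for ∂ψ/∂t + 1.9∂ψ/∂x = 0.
A single point: x = -8.0864. The characteristic through (1.4136, 5) is x - 1.9t = const, so x = 1.4136 - 1.9·5 = -8.0864.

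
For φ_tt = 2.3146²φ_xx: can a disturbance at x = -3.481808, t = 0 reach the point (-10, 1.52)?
No. The domain of dependence is [-13.518192, -6.481808], and -3.481808 is outside this interval.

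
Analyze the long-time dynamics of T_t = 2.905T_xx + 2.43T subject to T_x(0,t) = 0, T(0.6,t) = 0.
Long-time behavior: T → 0. Diffusion dominates reaction (r=2.43 < κπ²/(4L²)≈19.91); solution decays.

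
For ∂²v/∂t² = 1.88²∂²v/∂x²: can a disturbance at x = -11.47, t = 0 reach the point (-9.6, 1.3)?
Yes. The domain of dependence is [-12.044, -7.156], and -11.47 ∈ [-12.044, -7.156].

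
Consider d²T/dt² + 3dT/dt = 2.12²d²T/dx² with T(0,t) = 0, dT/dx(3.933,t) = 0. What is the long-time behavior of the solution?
As t → ∞, T → 0. Damping (γ=3) dissipates energy; oscillations decay exponentially.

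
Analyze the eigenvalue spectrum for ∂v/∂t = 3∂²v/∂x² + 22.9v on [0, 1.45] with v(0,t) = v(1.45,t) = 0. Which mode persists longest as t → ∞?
Eigenvalues: λₙ = 3n²π²/1.45² - 22.9.
First three modes:
  n=1: λ₁ = 3π²/1.45² - 22.9 ≈ -8.817
  n=2: λ₂ = 12π²/1.45² - 22.9 ≈ 33.431
  n=3: λ₃ = 27π²/1.45² - 22.9 ≈ 103.844
Since 3π²/1.45² ≈ 14.083 < 22.9, λ₁ < 0.
The n=1 mode grows fastest (−λₙ is largest for n=1) → dominates.
Asymptotic: v ~ c₁ sin(πx/1.45) e^{8.817t} (exponential growth at rate −λ₁ ≈ 8.817).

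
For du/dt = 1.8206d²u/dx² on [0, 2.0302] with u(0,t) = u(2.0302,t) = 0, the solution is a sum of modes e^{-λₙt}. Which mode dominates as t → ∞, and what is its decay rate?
Eigenvalues: λₙ = 1.8206n²π²/2.0302².
First three modes:
  n=1: λ₁ = 1.8206π²/2.0302² ≈ 4.359
  n=2: λ₂ = 7.2824π²/2.0302² ≈ 17.438 (4× faster decay)
  n=3: λ₃ = 16.3854π²/2.0302² ≈ 39.235 (9× faster decay)
As t → ∞, higher modes decay exponentially faster. The n=1 mode dominates: u ~ c₁ sin(πx/2.0302) e^{-λ₁t}.
Decay rate: λ₁ = 1.8206π²/2.0302² ≈ 4.359.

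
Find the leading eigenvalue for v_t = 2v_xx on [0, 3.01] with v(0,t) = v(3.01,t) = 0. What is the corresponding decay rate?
Eigenvalues: λₙ = 2n²π²/3.01².
First three modes:
  n=1: λ₁ = 2π²/3.01² ≈ 2.179
  n=2: λ₂ = 8π²/3.01² ≈ 8.715 (4× faster decay)
  n=3: λ₃ = 18π²/3.01² ≈ 19.608 (9× faster decay)
As t → ∞, higher modes decay exponentially faster. The n=1 mode dominates: v ~ c₁ sin(πx/3.01) e^{-λ₁t}.
Decay rate: λ₁ = 2π²/3.01² ≈ 2.179.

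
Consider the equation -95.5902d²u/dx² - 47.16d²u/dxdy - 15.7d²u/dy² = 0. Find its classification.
Elliptic. (A = -95.5902, B = -47.16, C = -15.7 gives B² - 4AC = -3778.99896.)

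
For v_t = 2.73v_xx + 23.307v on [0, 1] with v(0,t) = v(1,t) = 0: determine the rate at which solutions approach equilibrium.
Eigenvalues: λₙ = 2.73n²π²/1² - 23.307.
First three modes:
  n=1: λ₁ = 2.73π² - 23.307 ≈ 3.637
  n=2: λ₂ = 10.92π² - 23.307 ≈ 84.469
  n=3: λ₃ = 24.57π² - 23.307 ≈ 219.189
Since 2.73π² ≈ 26.944 > 23.307, all λₙ > 0.
The n=1 mode decays slowest → dominates as t → ∞.
Asymptotic: v ~ c₁ sin(πx/1) e^{-λ₁t} with decay rate λ₁ ≈ 3.637.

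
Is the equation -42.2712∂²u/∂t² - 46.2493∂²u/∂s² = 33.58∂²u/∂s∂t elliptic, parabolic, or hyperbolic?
Rewriting in standard form: -46.2493∂²u/∂s² - 33.58∂²u/∂s∂t - 42.2712∂²u/∂t² = 0. Computing B² - 4AC with A = -46.2493, B = -33.58, C = -42.2712: discriminant = -6692.43724064 (negative). Answer: elliptic.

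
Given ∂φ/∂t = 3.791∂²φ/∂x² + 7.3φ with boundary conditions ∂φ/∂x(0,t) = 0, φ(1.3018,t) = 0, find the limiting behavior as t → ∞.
φ grows unboundedly. Reaction dominates diffusion (r=7.3 > κπ²/(4L²)≈5.52); solution grows exponentially.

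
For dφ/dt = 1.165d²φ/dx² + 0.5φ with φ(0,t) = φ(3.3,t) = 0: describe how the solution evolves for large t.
φ → 0. Diffusion dominates reaction (r=0.5 < κπ²/L²≈1.06); solution decays.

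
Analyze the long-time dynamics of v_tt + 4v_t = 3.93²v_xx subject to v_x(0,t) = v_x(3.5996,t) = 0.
Long-time behavior: v → constant (steady state). Damping (γ=4) dissipates the nonconstant modes; with Neumann BCs the spatial average obeys M''+γM'=0 and tends to a finite limit.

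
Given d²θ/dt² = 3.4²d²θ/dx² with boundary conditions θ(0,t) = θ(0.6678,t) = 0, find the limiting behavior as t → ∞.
θ oscillates (no decay). Energy is conserved; the solution oscillates indefinitely as standing waves.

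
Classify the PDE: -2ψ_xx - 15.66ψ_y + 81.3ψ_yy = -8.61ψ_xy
Rewriting in standard form: -2ψ_xx + 8.61ψ_xy + 81.3ψ_yy - 15.66ψ_y = 0. A = -2, B = 8.61, C = 81.3. Discriminant B² - 4AC = 724.5321. Since 724.5321 > 0, hyperbolic.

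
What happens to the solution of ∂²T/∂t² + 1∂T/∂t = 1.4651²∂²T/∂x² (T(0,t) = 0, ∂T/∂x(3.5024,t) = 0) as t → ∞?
T → 0. Damping (γ=1) dissipates energy; oscillations decay exponentially.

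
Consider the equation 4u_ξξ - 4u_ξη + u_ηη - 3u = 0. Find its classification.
Parabolic. (A = 4, B = -4, C = 1 gives B² - 4AC = 0.)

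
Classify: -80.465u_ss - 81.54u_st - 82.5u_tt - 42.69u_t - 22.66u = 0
Elliptic (discriminant = -19904.6784).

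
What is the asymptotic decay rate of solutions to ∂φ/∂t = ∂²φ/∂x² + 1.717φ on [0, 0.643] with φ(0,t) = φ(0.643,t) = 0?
Eigenvalues: λₙ = n²π²/0.643² - 1.717.
First three modes:
  n=1: λ₁ = π²/0.643² - 1.717 ≈ 22.154
  n=2: λ₂ = 4π²/0.643² - 1.717 ≈ 93.769
  n=3: λ₃ = 9π²/0.643² - 1.717 ≈ 213.126
Since π²/0.643² ≈ 23.871 > 1.717, all λₙ > 0.
The n=1 mode decays slowest → dominates as t → ∞.
Asymptotic: φ ~ c₁ sin(πx/0.643) e^{-λ₁t} with decay rate λ₁ ≈ 22.154.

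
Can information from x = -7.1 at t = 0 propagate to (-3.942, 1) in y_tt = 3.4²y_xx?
Yes. The domain of dependence is [-7.342, -0.542], and -7.1 ∈ [-7.342, -0.542].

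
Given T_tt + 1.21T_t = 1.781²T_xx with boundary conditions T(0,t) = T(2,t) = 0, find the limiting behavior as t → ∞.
T → 0. Damping (γ=1.21) dissipates energy; oscillations decay exponentially.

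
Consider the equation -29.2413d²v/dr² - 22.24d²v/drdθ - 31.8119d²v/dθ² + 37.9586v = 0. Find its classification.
Elliptic. (A = -29.2413, B = -22.24, C = -31.8119 gives B² - 4AC = -3226.26764588.)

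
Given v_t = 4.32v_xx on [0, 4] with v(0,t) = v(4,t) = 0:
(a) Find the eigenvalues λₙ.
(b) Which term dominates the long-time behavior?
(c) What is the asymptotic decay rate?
Eigenvalues: λₙ = 4.32n²π²/4².
First three modes:
  n=1: λ₁ = 4.32π²/4² ≈ 2.665
  n=2: λ₂ = 17.28π²/4² ≈ 10.659 (4× faster decay)
  n=3: λ₃ = 38.88π²/4² ≈ 23.983 (9× faster decay)
As t → ∞, higher modes decay exponentially faster. The n=1 mode dominates: v ~ c₁ sin(πx/4) e^{-λ₁t}.
Decay rate: λ₁ = 4.32π²/4² ≈ 2.665.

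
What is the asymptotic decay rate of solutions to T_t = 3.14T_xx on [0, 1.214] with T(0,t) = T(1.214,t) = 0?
Eigenvalues: λₙ = 3.14n²π²/1.214².
First three modes:
  n=1: λ₁ = 3.14π²/1.214² ≈ 21.028
  n=2: λ₂ = 12.56π²/1.214² ≈ 84.111 (4× faster decay)
  n=3: λ₃ = 28.26π²/1.214² ≈ 189.249 (9× faster decay)
As t → ∞, higher modes decay exponentially faster. The n=1 mode dominates: T ~ c₁ sin(πx/1.214) e^{-λ₁t}.
Decay rate: λ₁ = 3.14π²/1.214² ≈ 21.028.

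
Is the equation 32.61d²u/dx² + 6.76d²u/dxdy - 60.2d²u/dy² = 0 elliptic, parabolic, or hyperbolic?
Computing B² - 4AC with A = 32.61, B = 6.76, C = -60.2: discriminant = 7898.1856 (positive). Answer: hyperbolic.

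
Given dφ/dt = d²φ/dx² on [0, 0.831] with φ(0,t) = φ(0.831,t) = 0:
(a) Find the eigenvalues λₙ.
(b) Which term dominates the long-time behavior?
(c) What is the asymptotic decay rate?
Eigenvalues: λₙ = n²π²/0.831².
First three modes:
  n=1: λ₁ = π²/0.831² ≈ 14.292
  n=2: λ₂ = 4π²/0.831² ≈ 57.169 (4× faster decay)
  n=3: λ₃ = 9π²/0.831² ≈ 128.629 (9× faster decay)
As t → ∞, higher modes decay exponentially faster. The n=1 mode dominates: φ ~ c₁ sin(πx/0.831) e^{-λ₁t}.
Decay rate: λ₁ = π²/0.831² ≈ 14.292.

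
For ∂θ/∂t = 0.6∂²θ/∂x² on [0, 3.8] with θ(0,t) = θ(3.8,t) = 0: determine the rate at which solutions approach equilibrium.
Eigenvalues: λₙ = 0.6n²π²/3.8².
First three modes:
  n=1: λ₁ = 0.6π²/3.8² ≈ 0.41
  n=2: λ₂ = 2.4π²/3.8² ≈ 1.64 (4× faster decay)
  n=3: λ₃ = 5.4π²/3.8² ≈ 3.691 (9× faster decay)
As t → ∞, higher modes decay exponentially faster. The n=1 mode dominates: θ ~ c₁ sin(πx/3.8) e^{-λ₁t}.
Decay rate: λ₁ = 0.6π²/3.8² ≈ 0.41.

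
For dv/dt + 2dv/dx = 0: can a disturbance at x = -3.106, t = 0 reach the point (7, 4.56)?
No. Only data at x = -2.12 affects (7, 4.56). Advection has one-way propagation along characteristics.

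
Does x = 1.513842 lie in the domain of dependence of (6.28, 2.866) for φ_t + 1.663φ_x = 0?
Yes. The characteristic through (6.28, 2.866) passes through x = 1.513842.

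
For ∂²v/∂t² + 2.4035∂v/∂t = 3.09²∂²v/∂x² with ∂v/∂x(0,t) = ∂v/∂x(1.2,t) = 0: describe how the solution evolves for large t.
v → constant (steady state). Damping (γ=2.4035) dissipates the nonconstant modes; with Neumann BCs the spatial average obeys M''+γM'=0 and tends to a finite limit.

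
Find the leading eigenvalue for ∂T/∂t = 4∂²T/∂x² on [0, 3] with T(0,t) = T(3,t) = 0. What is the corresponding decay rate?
Eigenvalues: λₙ = 4n²π²/3².
First three modes:
  n=1: λ₁ = 4π²/3² ≈ 4.386
  n=2: λ₂ = 16π²/3² ≈ 17.546 (4× faster decay)
  n=3: λ₃ = 36π²/3² ≈ 39.478 (9× faster decay)
As t → ∞, higher modes decay exponentially faster. The n=1 mode dominates: T ~ c₁ sin(πx/3) e^{-λ₁t}.
Decay rate: λ₁ = 4π²/3² ≈ 4.386.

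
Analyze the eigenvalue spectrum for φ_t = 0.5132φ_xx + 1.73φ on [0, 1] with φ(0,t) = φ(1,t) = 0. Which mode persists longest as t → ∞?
Eigenvalues: λₙ = 0.5132n²π²/1² - 1.73.
First three modes:
  n=1: λ₁ = 0.5132π² - 1.73 ≈ 3.335
  n=2: λ₂ = 2.0528π² - 1.73 ≈ 18.53
  n=3: λ₃ = 4.6188π² - 1.73 ≈ 43.856
Since 0.5132π² ≈ 5.065 > 1.73, all λₙ > 0.
The n=1 mode decays slowest → dominates as t → ∞.
Asymptotic: φ ~ c₁ sin(πx/1) e^{-λ₁t} with decay rate λ₁ ≈ 3.335.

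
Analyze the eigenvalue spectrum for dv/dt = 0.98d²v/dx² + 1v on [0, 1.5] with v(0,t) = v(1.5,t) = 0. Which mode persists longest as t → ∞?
Eigenvalues: λₙ = 0.98n²π²/1.5² - 1.
First three modes:
  n=1: λ₁ = 0.98π²/1.5² - 1 ≈ 3.299
  n=2: λ₂ = 3.92π²/1.5² - 1 ≈ 16.195
  n=3: λ₃ = 8.82π²/1.5² - 1 ≈ 37.689
Since 0.98π²/1.5² ≈ 4.299 > 1, all λₙ > 0.
The n=1 mode decays slowest → dominates as t → ∞.
Asymptotic: v ~ c₁ sin(πx/1.5) e^{-λ₁t} with decay rate λ₁ ≈ 3.299.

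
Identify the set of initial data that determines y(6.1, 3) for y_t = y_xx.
The entire real line. The heat equation has infinite propagation speed: any initial disturbance instantly affects all points (though exponentially small far away).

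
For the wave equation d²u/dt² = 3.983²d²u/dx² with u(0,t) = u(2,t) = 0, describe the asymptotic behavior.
u oscillates (no decay). Energy is conserved; the solution oscillates indefinitely as standing waves.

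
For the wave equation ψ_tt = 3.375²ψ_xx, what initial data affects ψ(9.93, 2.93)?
Domain of dependence: [0.04125, 19.81875]. Signals travel at speed 3.375, so data within |x - 9.93| ≤ 3.375·2.93 = 9.88875 can reach the point.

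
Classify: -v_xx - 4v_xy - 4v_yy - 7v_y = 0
Parabolic (discriminant = 0).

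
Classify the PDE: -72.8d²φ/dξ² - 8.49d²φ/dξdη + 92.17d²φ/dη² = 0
A = -72.8, B = -8.49, C = 92.17. Discriminant B² - 4AC = 26911.9841. Since 26911.9841 > 0, hyperbolic.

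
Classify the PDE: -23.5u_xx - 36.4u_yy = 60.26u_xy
Rewriting in standard form: -23.5u_xx - 60.26u_xy - 36.4u_yy = 0. A = -23.5, B = -60.26, C = -36.4. Discriminant B² - 4AC = 209.6676. Since 209.6676 > 0, hyperbolic.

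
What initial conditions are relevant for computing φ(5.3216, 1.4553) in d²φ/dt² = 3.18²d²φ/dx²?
Domain of dependence: [0.693746, 9.949454]. Signals travel at speed 3.18, so data within |x - 5.3216| ≤ 3.18·1.4553 = 4.627854 can reach the point.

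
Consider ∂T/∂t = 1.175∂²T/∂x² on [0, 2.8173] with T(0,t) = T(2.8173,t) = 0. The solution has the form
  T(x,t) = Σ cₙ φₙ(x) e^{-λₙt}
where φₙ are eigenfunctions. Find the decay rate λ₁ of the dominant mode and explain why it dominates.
Eigenvalues: λₙ = 1.175n²π²/2.8173².
First three modes:
  n=1: λ₁ = 1.175π²/2.8173² ≈ 1.461
  n=2: λ₂ = 4.7π²/2.8173² ≈ 5.844 (4× faster decay)
  n=3: λ₃ = 10.575π²/2.8173² ≈ 13.15 (9× faster decay)
As t → ∞, higher modes decay exponentially faster. The n=1 mode dominates: T ~ c₁ sin(πx/2.8173) e^{-λ₁t}.
Decay rate: λ₁ = 1.175π²/2.8173² ≈ 1.461.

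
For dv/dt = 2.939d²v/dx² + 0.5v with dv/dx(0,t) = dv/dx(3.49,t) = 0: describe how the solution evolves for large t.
v grows unboundedly. With Neumann BCs the constant mode has diffusion eigenvalue 0, so any r > 0 makes it grow like e^(0.5t); solution grows exponentially.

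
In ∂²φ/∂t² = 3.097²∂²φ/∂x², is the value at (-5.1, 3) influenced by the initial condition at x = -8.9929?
Yes. The domain of dependence is [-14.391, 4.191], and -8.9929 ∈ [-14.391, 4.191].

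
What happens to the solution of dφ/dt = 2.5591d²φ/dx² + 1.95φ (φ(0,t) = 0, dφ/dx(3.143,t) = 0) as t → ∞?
φ grows unboundedly. Reaction dominates diffusion (r=1.95 > κπ²/(4L²)≈0.64); solution grows exponentially.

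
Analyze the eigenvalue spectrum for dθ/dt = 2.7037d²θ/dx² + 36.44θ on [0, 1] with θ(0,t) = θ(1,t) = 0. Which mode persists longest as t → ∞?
Eigenvalues: λₙ = 2.7037n²π²/1² - 36.44.
First three modes:
  n=1: λ₁ = 2.7037π² - 36.44 ≈ -9.756
  n=2: λ₂ = 10.8148π² - 36.44 ≈ 70.298
  n=3: λ₃ = 24.3333π² - 36.44 ≈ 203.72
Since 2.7037π² ≈ 26.684 < 36.44, λ₁ < 0.
The n=1 mode grows fastest (−λₙ is largest for n=1) → dominates.
Asymptotic: θ ~ c₁ sin(πx/1) e^{9.756t} (exponential growth at rate −λ₁ ≈ 9.756).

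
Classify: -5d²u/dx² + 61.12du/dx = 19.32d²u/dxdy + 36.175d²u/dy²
Rewriting in standard form: -5d²u/dx² - 19.32d²u/dxdy - 36.175d²u/dy² + 61.12du/dx = 0. Elliptic (discriminant = -350.2376).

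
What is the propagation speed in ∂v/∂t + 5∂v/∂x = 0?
Speed = 5. Information travels along x - 5t = const (rightward).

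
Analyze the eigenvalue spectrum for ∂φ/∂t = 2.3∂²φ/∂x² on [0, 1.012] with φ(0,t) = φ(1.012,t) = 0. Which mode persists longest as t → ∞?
Eigenvalues: λₙ = 2.3n²π²/1.012².
First three modes:
  n=1: λ₁ = 2.3π²/1.012² ≈ 22.165
  n=2: λ₂ = 9.2π²/1.012² ≈ 88.66 (4× faster decay)
  n=3: λ₃ = 20.7π²/1.012² ≈ 199.484 (9× faster decay)
As t → ∞, higher modes decay exponentially faster. The n=1 mode dominates: φ ~ c₁ sin(πx/1.012) e^{-λ₁t}.
Decay rate: λ₁ = 2.3π²/1.012² ≈ 22.165.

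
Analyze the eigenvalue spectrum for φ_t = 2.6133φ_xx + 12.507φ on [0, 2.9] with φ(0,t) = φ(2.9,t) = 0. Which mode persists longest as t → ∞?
Eigenvalues: λₙ = 2.6133n²π²/2.9² - 12.507.
First three modes:
  n=1: λ₁ = 2.6133π²/2.9² - 12.507 ≈ -9.44
  n=2: λ₂ = 10.4532π²/2.9² - 12.507 ≈ -0.24
  n=3: λ₃ = 23.5197π²/2.9² - 12.507 ≈ 15.095
Since 2.6133π²/2.9² ≈ 3.067 < 12.507, λ₁ < 0.
The n=1 mode grows fastest (−λₙ is largest for n=1) → dominates.
Asymptotic: φ ~ c₁ sin(πx/2.9) e^{9.44t} (exponential growth at rate −λ₁ ≈ 9.44).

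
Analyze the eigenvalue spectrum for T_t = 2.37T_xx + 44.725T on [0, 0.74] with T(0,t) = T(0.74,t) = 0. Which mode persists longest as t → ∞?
Eigenvalues: λₙ = 2.37n²π²/0.74² - 44.725.
First three modes:
  n=1: λ₁ = 2.37π²/0.74² - 44.725 ≈ -2.01
  n=2: λ₂ = 9.48π²/0.74² - 44.725 ≈ 126.137
  n=3: λ₃ = 21.33π²/0.74² - 44.725 ≈ 339.714
Since 2.37π²/0.74² ≈ 42.715 < 44.725, λ₁ < 0.
The n=1 mode grows fastest (−λₙ is largest for n=1) → dominates.
Asymptotic: T ~ c₁ sin(πx/0.74) e^{2.01t} (exponential growth at rate −λ₁ ≈ 2.01).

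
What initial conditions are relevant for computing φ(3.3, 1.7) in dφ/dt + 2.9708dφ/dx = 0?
A single point: x = -1.75036. The characteristic through (3.3, 1.7) is x - 2.9708t = const, so x = 3.3 - 2.9708·1.7 = -1.75036.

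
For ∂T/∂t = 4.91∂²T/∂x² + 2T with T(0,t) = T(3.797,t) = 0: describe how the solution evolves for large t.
T → 0. Diffusion dominates reaction (r=2 < κπ²/L²≈3.36); solution decays.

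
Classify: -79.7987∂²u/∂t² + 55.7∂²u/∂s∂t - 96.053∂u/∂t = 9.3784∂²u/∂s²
Rewriting in standard form: -9.3784∂²u/∂s² + 55.7∂²u/∂s∂t - 79.7987∂²u/∂t² - 96.053∂u/∂t = 0. Hyperbolic (discriminant = 108.95348768).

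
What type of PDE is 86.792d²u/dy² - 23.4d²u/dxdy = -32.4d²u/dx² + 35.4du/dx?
Rewriting in standard form: 32.4d²u/dx² - 23.4d²u/dxdy + 86.792d²u/dy² - 35.4du/dx = 0. With A = 32.4, B = -23.4, C = 86.792, the discriminant is -10700.6832. This is an elliptic PDE.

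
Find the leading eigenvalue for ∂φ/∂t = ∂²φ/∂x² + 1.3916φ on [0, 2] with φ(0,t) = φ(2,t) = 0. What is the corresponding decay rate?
Eigenvalues: λₙ = n²π²/2² - 1.3916.
First three modes:
  n=1: λ₁ = π²/2² - 1.3916 ≈ 1.076
  n=2: λ₂ = 4π²/2² - 1.3916 ≈ 8.478
  n=3: λ₃ = 9π²/2² - 1.3916 ≈ 20.815
Since π²/2² ≈ 2.467 > 1.3916, all λₙ > 0.
The n=1 mode decays slowest → dominates as t → ∞.
Asymptotic: φ ~ c₁ sin(πx/2) e^{-λ₁t} with decay rate λ₁ ≈ 1.076.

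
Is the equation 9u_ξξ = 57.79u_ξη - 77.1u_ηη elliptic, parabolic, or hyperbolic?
Rewriting in standard form: 9u_ξξ - 57.79u_ξη + 77.1u_ηη = 0. Computing B² - 4AC with A = 9, B = -57.79, C = 77.1: discriminant = 564.0841 (positive). Answer: hyperbolic.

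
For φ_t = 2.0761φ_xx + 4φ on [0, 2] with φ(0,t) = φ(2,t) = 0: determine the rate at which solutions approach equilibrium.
Eigenvalues: λₙ = 2.0761n²π²/2² - 4.
First three modes:
  n=1: λ₁ = 2.0761π²/2² - 4 ≈ 1.123
  n=2: λ₂ = 8.3044π²/2² - 4 ≈ 16.49
  n=3: λ₃ = 18.6849π²/2² - 4 ≈ 42.103
Since 2.0761π²/2² ≈ 5.123 > 4, all λₙ > 0.
The n=1 mode decays slowest → dominates as t → ∞.
Asymptotic: φ ~ c₁ sin(πx/2) e^{-λ₁t} with decay rate λ₁ ≈ 1.123.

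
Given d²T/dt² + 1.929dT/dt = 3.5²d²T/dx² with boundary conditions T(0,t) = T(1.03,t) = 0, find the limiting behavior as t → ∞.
T → 0. Damping (γ=1.929) dissipates energy; oscillations decay exponentially.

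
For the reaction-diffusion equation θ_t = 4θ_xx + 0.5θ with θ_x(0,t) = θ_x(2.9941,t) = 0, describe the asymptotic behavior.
θ grows unboundedly. With Neumann BCs the constant mode has diffusion eigenvalue 0, so any r > 0 makes it grow like e^(0.5t); solution grows exponentially.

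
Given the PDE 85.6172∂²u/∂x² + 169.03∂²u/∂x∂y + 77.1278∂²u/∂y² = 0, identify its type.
The second-order coefficients are A = 85.6172, B = 169.03, C = 77.1278. Since B² - 4AC = 2157.27578736 > 0, this is a hyperbolic PDE.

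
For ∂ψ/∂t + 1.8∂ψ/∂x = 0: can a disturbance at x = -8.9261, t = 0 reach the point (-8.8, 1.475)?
No. Only data at x = -11.455 affects (-8.8, 1.475). Advection has one-way propagation along characteristics.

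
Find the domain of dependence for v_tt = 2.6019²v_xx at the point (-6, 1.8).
Domain of dependence: [-10.68342, -1.31658]. Signals travel at speed 2.6019, so data within |x - -6| ≤ 2.6019·1.8 = 4.68342 can reach the point.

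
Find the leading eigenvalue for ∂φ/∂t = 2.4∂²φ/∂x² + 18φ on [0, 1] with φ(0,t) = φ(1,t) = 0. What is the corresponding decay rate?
Eigenvalues: λₙ = 2.4n²π²/1² - 18.
First three modes:
  n=1: λ₁ = 2.4π² - 18 ≈ 5.687
  n=2: λ₂ = 9.6π² - 18 ≈ 76.748
  n=3: λ₃ = 21.6π² - 18 ≈ 195.183
Since 2.4π² ≈ 23.687 > 18, all λₙ > 0.
The n=1 mode decays slowest → dominates as t → ∞.
Asymptotic: φ ~ c₁ sin(πx/1) e^{-λ₁t} with decay rate λ₁ ≈ 5.687.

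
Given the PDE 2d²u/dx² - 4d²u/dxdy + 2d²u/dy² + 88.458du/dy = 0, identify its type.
The second-order coefficients are A = 2, B = -4, C = 2. Since B² - 4AC = 0 = 0, this is a parabolic PDE.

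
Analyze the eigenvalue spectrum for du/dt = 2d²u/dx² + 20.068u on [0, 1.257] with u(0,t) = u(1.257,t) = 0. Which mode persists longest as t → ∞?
Eigenvalues: λₙ = 2n²π²/1.257² - 20.068.
First three modes:
  n=1: λ₁ = 2π²/1.257² - 20.068 ≈ -7.575
  n=2: λ₂ = 8π²/1.257² - 20.068 ≈ 29.903
  n=3: λ₃ = 18π²/1.257² - 20.068 ≈ 92.367
Since 2π²/1.257² ≈ 12.493 < 20.068, λ₁ < 0.
The n=1 mode grows fastest (−λₙ is largest for n=1) → dominates.
Asymptotic: u ~ c₁ sin(πx/1.257) e^{7.575t} (exponential growth at rate −λ₁ ≈ 7.575).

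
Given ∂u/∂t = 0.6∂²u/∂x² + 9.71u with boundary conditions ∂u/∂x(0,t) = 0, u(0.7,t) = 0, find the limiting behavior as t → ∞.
u grows unboundedly. Reaction dominates diffusion (r=9.71 > κπ²/(4L²)≈3.02); solution grows exponentially.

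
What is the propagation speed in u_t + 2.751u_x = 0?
Speed = 2.751. Information travels along x - 2.751t = const (rightward).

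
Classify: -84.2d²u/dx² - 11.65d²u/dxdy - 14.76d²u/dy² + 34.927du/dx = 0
Elliptic (discriminant = -4835.4455).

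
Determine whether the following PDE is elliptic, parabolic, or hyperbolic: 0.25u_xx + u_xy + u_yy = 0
Coefficients: A = 0.25, B = 1, C = 1. B² - 4AC = 0, which is zero, so the equation is parabolic.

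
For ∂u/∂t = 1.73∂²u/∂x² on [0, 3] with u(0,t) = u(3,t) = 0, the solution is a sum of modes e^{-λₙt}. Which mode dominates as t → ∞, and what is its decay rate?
Eigenvalues: λₙ = 1.73n²π²/3².
First three modes:
  n=1: λ₁ = 1.73π²/3² ≈ 1.897
  n=2: λ₂ = 6.92π²/3² ≈ 7.589 (4× faster decay)
  n=3: λ₃ = 15.57π²/3² ≈ 17.074 (9× faster decay)
As t → ∞, higher modes decay exponentially faster. The n=1 mode dominates: u ~ c₁ sin(πx/3) e^{-λ₁t}.
Decay rate: λ₁ = 1.73π²/3² ≈ 1.897.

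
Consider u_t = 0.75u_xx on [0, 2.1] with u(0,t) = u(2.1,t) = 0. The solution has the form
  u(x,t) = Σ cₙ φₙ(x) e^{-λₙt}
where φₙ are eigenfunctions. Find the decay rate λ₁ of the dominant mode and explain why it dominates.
Eigenvalues: λₙ = 0.75n²π²/2.1².
First three modes:
  n=1: λ₁ = 0.75π²/2.1² ≈ 1.679
  n=2: λ₂ = 3π²/2.1² ≈ 6.714 (4× faster decay)
  n=3: λ₃ = 6.75π²/2.1² ≈ 15.107 (9× faster decay)
As t → ∞, higher modes decay exponentially faster. The n=1 mode dominates: u ~ c₁ sin(πx/2.1) e^{-λ₁t}.
Decay rate: λ₁ = 0.75π²/2.1² ≈ 1.679.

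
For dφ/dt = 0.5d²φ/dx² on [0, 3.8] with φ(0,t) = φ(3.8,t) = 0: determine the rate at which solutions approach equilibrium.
Eigenvalues: λₙ = 0.5n²π²/3.8².
First three modes:
  n=1: λ₁ = 0.5π²/3.8² ≈ 0.342
  n=2: λ₂ = 2π²/3.8² ≈ 1.367 (4× faster decay)
  n=3: λ₃ = 4.5π²/3.8² ≈ 3.076 (9× faster decay)
As t → ∞, higher modes decay exponentially faster. The n=1 mode dominates: φ ~ c₁ sin(πx/3.8) e^{-λ₁t}.
Decay rate: λ₁ = 0.5π²/3.8² ≈ 0.342.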